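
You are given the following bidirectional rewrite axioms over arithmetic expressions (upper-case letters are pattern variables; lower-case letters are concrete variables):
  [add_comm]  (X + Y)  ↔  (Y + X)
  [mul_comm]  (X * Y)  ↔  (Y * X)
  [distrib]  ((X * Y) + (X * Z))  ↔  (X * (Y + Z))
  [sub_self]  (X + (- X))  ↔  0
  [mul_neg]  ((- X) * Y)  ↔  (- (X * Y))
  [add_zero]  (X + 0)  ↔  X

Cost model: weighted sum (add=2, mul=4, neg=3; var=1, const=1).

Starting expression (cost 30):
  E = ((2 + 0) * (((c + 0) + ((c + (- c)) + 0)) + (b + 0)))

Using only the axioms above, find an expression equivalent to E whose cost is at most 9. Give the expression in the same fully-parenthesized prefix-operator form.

(2 * (c + b))   [cost 9]

1. [add_zero →] ((c + (- c)) + 0)  →  (c + (- c));  E = ((2 + 0) * (((c + 0) + (c + (- c))) + (b + 0)))
2. [add_zero →] (c + 0)  →  c;  E = ((2 + 0) * ((c + (c + (- c))) + (b + 0)))
3. [sub_self →] (c + (- c))  →  0;  E = ((2 + 0) * ((c + 0) + (b + 0)))
4. [add_zero →] (2 + 0)  →  2;  E = (2 * ((c + 0) + (b + 0)))
5. [add_zero →] (c + 0)  →  c;  E = (2 * (c + (b + 0)))
6. [add_zero →] (b + 0)  →  b;  cost 9 ≤ 9, done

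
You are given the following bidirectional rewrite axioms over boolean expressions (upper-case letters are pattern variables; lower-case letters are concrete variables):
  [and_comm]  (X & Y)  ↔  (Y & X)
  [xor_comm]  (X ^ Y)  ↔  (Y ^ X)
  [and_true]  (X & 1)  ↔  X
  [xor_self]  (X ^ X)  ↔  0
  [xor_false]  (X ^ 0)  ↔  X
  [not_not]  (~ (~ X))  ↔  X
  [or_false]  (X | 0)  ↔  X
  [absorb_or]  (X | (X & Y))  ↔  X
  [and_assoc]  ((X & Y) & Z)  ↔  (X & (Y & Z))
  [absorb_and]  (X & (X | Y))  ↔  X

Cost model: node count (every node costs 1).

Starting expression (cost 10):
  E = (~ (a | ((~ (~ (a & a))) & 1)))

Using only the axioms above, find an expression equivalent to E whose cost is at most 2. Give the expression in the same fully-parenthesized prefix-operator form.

(1) (~ (~ (a & a)))  =[not_not →]=  (a & a)    ⊢ (~ (a | ((a & a) & 1)))
(2) ((a & a) & 1)  =[and_true →]=  (a & a)    ⊢ (~ (a | (a & a)))
(3) (a | (a & a))  =[absorb_or →]=  a    ⊢ cost 2, within 2

(~ a)   [cost 2]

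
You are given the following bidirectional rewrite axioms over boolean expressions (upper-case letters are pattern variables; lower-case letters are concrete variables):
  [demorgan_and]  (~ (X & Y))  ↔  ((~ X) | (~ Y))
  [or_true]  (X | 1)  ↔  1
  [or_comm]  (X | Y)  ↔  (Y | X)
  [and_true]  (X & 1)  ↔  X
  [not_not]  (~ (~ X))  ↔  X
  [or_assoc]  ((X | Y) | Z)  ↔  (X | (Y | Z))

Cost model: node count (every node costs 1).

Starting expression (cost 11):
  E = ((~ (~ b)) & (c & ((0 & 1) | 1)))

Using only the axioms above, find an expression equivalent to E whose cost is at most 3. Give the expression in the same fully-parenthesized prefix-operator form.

(b & c)   [cost 3]

step 1: and_true (→) rewrites (0 & 1) into 0, now ((~ (~ b)) & (c & (0 | 1)))
step 2: or_true (→) rewrites (0 | 1) into 1, now ((~ (~ b)) & (c & 1))
step 3: not_not (→) rewrites (~ (~ b)) into b, now (b & (c & 1))
step 4: and_true (→) rewrites (c & 1) into c, reaching cost 3 (bound 3)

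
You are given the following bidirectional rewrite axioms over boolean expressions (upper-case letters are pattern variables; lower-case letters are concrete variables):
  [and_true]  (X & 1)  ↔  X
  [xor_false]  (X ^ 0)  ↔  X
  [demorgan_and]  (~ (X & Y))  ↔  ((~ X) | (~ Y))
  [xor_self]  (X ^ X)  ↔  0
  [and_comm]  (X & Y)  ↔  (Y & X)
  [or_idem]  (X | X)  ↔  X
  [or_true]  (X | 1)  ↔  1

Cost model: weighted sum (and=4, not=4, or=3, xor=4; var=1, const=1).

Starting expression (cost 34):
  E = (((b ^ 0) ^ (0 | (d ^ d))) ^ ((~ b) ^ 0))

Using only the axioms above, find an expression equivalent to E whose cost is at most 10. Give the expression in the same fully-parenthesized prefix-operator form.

1. [xor_self →] (d ^ d)  →  0;  E = (((b ^ 0) ^ (0 | 0)) ^ ((~ b) ^ 0))
2. [xor_false →] ((~ b) ^ 0)  →  (~ b);  E = (((b ^ 0) ^ (0 | 0)) ^ (~ b))
3. [or_idem →] (0 | 0)  →  0;  E = (((b ^ 0) ^ 0) ^ (~ b))
4. [xor_false →] ((b ^ 0) ^ 0)  →  (b ^ 0);  E = ((b ^ 0) ^ (~ b))
5. [xor_false →] (b ^ 0)  →  b;  cost 10 ≤ 10, done

(b ^ (~ b))   [cost 10]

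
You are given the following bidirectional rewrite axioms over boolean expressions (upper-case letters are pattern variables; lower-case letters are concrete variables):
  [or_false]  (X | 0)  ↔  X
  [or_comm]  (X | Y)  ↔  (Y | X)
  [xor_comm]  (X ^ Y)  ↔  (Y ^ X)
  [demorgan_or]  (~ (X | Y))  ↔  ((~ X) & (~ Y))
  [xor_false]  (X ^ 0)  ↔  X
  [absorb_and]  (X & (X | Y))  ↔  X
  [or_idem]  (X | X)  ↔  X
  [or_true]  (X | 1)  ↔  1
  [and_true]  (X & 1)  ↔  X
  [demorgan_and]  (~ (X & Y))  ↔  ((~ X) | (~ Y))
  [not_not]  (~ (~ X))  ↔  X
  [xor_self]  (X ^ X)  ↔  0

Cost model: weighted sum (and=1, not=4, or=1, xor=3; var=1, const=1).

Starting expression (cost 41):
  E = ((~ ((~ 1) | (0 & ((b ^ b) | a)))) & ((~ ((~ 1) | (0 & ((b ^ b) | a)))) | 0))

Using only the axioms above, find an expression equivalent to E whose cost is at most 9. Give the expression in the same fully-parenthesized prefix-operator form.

1. [absorb_and →] ((~ ((~ 1) | (0 & ((b ^ b) | a)))) & ((~ ((~ 1) | (0 & ((b ^ b) | a)))) | 0))  →  (~ ((~ 1) | (0 & ((b ^ b) | a))))
2. [xor_self →] (b ^ b)  →  0;  E = (~ ((~ 1) | (0 & (0 | a))))
3. [absorb_and →] (0 & (0 | a))  →  0;  E = (~ ((~ 1) | 0))
4. [or_false →] ((~ 1) | 0)  →  (~ 1);  cost 9 ≤ 9, done

(~ (~ 1))   [cost 9]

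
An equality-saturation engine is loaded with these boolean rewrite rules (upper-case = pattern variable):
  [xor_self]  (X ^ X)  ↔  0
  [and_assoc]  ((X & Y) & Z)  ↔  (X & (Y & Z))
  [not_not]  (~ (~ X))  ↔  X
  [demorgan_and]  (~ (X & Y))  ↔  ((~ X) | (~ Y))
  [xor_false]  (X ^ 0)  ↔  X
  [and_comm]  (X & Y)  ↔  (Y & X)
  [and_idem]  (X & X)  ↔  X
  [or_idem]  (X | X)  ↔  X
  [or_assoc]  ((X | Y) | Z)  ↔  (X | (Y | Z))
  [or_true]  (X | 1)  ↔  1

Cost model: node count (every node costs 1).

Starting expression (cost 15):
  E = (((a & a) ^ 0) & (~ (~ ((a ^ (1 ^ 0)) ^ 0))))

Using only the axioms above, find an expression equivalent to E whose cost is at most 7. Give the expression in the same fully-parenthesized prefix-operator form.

((a ^ 0) & (a ^ 1))   [cost 7]

(1) (1 ^ 0)  =[xor_false →]=  1    ⊢ (((a & a) ^ 0) & (~ (~ ((a ^ 1) ^ 0))))
(2) (a & a)  =[and_idem →]=  a    ⊢ ((a ^ 0) & (~ (~ ((a ^ 1) ^ 0))))
(3) (~ (~ ((a ^ 1) ^ 0)))  =[not_not →]=  ((a ^ 1) ^ 0)    ⊢ ((a ^ 0) & ((a ^ 1) ^ 0))
(4) ((a ^ 1) ^ 0)  =[xor_false →]=  (a ^ 1)    ⊢ cost 7, within 7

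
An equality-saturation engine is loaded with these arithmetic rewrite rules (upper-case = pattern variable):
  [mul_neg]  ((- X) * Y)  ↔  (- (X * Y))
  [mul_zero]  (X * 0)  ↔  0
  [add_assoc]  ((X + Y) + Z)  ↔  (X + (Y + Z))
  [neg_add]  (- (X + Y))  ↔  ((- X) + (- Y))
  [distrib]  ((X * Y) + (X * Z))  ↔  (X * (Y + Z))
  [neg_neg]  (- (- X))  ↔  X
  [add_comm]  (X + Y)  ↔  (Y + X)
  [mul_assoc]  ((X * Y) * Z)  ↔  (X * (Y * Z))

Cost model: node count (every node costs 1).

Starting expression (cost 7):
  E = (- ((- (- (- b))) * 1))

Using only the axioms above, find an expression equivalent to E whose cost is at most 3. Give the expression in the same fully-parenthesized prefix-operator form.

(b * 1)   [cost 3]

(1) (- (- (- b)))  =[neg_neg →]=  (- b)    ⊢ (- ((- b) * 1))
(2) ((- b) * 1)  =[mul_neg →]=  (- (b * 1))    ⊢ (- (- (b * 1)))
(3) (- (- (b * 1)))  =[neg_neg →]=  (b * 1)    ⊢ cost 3, within 3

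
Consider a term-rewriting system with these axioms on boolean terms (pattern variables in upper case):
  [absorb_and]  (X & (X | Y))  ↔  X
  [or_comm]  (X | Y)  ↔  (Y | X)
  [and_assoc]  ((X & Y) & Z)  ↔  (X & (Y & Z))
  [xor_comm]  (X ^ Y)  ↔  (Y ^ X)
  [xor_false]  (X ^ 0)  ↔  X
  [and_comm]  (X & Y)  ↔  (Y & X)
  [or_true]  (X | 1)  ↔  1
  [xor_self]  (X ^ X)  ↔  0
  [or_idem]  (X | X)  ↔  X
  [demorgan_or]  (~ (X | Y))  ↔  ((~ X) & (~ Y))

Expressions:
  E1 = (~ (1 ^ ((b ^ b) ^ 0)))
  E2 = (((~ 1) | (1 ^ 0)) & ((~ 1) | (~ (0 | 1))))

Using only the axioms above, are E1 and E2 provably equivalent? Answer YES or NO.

YES

step 1: xor_self (→) rewrites (b ^ b) into 0, now (~ (1 ^ (0 ^ 0)))
step 2: xor_false (→) rewrites (0 ^ 0) into 0, now (~ (1 ^ 0))
step 3: xor_false (→) rewrites (1 ^ 0) into 1, now (~ 1)
step 4: absorb_and (←) rewrites (~ 1) into ((~ 1) & ((~ 1) | 1))
step 5: xor_false (←) rewrites 1 into (1 ^ 0), now ((~ 1) & ((~ 1) | (1 ^ 0)))
step 6: or_idem (←) rewrites (~ 1) into ((~ 1) | (~ 1)), now (((~ 1) | (~ 1)) & ((~ 1) | (1 ^ 0)))
step 7: and_comm (→) rewrites (((~ 1) | (~ 1)) & ((~ 1) | (1 ^ 0))) into (((~ 1) | (1 ^ 0)) & ((~ 1) | (~ 1)))
step 8: or_true (←) rewrites 1 into (0 | 1), which is E2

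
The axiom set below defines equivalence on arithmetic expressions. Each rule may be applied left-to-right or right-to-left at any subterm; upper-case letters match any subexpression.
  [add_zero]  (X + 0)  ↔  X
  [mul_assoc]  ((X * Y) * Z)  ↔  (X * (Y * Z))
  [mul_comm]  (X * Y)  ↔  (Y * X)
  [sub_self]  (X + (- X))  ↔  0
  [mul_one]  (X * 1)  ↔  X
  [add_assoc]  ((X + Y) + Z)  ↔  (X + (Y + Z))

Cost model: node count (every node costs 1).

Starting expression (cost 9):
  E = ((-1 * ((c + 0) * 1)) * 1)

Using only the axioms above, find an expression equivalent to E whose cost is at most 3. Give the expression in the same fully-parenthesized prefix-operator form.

(-1 * c)   [cost 3]

(1) ((-1 * ((c + 0) * 1)) * 1)  =[mul_one →]=  (-1 * ((c + 0) * 1))
(2) (c + 0)  =[add_zero →]=  c    ⊢ (-1 * (c * 1))
(3) (c * 1)  =[mul_one →]=  c    ⊢ cost 3, within 3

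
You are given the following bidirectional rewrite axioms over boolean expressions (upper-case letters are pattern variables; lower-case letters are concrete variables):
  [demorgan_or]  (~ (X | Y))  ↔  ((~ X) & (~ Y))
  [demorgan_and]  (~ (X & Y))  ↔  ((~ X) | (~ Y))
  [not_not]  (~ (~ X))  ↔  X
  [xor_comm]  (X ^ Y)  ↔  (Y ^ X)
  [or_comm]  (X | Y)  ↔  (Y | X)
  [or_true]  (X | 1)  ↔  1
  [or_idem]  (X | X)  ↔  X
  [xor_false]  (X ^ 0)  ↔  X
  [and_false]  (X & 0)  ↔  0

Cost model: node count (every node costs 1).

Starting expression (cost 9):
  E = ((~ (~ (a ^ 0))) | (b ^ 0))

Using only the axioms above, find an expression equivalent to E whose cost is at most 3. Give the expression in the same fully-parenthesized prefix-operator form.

(a | b)   [cost 3]

1. [not_not →] (~ (~ (a ^ 0)))  →  (a ^ 0);  E = ((a ^ 0) | (b ^ 0))
2. [xor_false →] (b ^ 0)  →  b;  E = ((a ^ 0) | b)
3. [xor_false →] (a ^ 0)  →  a;  cost 3 ≤ 3, done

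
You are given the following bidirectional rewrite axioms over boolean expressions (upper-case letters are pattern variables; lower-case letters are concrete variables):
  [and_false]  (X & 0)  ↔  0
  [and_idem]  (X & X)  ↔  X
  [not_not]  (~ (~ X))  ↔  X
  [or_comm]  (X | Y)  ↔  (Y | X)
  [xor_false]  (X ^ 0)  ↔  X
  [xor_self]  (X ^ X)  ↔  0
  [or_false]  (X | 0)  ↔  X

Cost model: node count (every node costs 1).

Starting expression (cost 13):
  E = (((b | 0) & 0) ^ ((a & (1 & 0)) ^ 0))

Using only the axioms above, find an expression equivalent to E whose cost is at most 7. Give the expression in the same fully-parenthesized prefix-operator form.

((b & 0) ^ (a & 0))   [cost 7]

1. [xor_false →] ((a & (1 & 0)) ^ 0)  →  (a & (1 & 0));  E = (((b | 0) & 0) ^ (a & (1 & 0)))
2. [and_false →] (1 & 0)  →  0;  E = (((b | 0) & 0) ^ (a & 0))
3. [or_false →] (b | 0)  →  b;  cost 7 ≤ 7, done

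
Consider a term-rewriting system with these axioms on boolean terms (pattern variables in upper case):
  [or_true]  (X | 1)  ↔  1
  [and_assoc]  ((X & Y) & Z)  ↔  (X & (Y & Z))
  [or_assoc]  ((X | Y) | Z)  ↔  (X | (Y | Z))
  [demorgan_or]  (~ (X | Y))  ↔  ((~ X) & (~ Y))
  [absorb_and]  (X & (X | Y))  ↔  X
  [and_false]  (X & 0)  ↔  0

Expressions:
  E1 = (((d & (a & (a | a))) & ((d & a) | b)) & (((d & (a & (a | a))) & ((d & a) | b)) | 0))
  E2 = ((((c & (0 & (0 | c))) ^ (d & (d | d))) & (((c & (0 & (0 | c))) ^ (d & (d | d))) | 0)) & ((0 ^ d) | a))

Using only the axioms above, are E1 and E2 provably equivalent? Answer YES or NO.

NO

All listed rules preserve value, hence provable equivalence implies equal values everywhere; look for a separating assignment.
a=0, b=0, c=0, d=1 gives E1 ↦ 0, E2 ↦ 1; values differ ⇒ not provably equivalent.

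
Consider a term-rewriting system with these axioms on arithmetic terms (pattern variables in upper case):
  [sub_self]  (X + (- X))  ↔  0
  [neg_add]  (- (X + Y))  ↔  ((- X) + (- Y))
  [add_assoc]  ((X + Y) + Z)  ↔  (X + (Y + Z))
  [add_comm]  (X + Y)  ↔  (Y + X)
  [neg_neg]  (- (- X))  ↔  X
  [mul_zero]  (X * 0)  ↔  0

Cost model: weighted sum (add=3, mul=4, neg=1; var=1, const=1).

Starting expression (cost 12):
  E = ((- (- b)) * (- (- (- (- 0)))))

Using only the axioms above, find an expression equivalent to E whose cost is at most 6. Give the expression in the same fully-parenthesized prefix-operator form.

(1) (- (- b))  =[neg_neg →]=  b    ⊢ (b * (- (- (- (- 0)))))
(2) (- (- (- 0)))  =[neg_neg →]=  (- 0)    ⊢ (b * (- (- 0)))
(3) (- (- 0))  =[neg_neg →]=  0    ⊢ cost 6, within 6

(b * 0)   [cost 6]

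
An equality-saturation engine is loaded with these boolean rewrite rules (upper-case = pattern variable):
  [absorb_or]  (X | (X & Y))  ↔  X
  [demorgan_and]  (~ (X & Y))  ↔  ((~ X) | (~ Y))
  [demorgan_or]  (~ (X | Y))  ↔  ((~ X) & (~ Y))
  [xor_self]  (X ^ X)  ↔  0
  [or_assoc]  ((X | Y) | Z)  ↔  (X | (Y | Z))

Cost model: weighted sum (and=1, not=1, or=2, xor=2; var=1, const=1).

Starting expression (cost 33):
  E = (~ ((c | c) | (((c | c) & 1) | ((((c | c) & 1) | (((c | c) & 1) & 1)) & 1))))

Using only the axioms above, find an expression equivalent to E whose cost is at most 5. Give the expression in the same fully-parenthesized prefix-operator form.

1. [absorb_or →] (((c | c) & 1) | (((c | c) & 1) & 1))  →  ((c | c) & 1);  E = (~ ((c | c) | (((c | c) & 1) | (((c | c) & 1) & 1))))
2. [absorb_or →] (((c | c) & 1) | (((c | c) & 1) & 1))  →  ((c | c) & 1);  E = (~ ((c | c) | ((c | c) & 1)))
3. [absorb_or →] ((c | c) | ((c | c) & 1))  →  (c | c);  cost 5 ≤ 5, done

(~ (c | c))   [cost 5]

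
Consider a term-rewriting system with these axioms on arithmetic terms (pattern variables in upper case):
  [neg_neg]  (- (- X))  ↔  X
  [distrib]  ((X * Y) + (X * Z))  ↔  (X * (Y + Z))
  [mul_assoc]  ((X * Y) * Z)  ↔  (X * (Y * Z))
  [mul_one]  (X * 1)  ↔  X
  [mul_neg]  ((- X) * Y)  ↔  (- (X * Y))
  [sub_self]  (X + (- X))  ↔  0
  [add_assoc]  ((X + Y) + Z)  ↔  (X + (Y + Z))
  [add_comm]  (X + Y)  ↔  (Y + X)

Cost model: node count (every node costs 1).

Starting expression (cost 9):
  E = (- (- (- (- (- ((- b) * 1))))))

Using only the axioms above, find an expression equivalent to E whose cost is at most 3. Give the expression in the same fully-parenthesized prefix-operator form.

(- (- b))   [cost 3]

(1) (- (- (- (- (- ((- b) * 1))))))  =[neg_neg →]=  (- (- (- ((- b) * 1))))
(2) ((- b) * 1)  =[mul_one →]=  (- b)    ⊢ (- (- (- (- b))))
(3) (- (- (- (- b))))  =[neg_neg →]=  (- (- b))    ⊢ cost 3, within 3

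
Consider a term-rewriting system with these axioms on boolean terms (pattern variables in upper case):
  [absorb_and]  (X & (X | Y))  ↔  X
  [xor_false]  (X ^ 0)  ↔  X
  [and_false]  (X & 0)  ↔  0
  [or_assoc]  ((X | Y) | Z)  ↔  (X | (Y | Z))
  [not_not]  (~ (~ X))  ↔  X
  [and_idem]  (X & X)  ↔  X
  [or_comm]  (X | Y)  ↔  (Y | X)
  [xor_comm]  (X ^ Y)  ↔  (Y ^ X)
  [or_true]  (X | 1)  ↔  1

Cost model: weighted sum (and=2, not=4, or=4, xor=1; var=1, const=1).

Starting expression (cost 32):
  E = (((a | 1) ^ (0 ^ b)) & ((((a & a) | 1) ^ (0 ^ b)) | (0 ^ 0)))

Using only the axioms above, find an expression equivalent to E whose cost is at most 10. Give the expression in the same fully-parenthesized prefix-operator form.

((a | 1) ^ (0 ^ b))   [cost 10]

step 1: and_idem (→) rewrites (a & a) into a, now (((a | 1) ^ (0 ^ b)) & (((a | 1) ^ (0 ^ b)) | (0 ^ 0)))
step 2: xor_false (→) rewrites (0 ^ 0) into 0, now (((a | 1) ^ (0 ^ b)) & (((a | 1) ^ (0 ^ b)) | 0))
step 3: absorb_and (→) rewrites (((a | 1) ^ (0 ^ b)) & (((a | 1) ^ (0 ^ b)) | 0)) into ((a | 1) ^ (0 ^ b)), reaching cost 10 (bound 10)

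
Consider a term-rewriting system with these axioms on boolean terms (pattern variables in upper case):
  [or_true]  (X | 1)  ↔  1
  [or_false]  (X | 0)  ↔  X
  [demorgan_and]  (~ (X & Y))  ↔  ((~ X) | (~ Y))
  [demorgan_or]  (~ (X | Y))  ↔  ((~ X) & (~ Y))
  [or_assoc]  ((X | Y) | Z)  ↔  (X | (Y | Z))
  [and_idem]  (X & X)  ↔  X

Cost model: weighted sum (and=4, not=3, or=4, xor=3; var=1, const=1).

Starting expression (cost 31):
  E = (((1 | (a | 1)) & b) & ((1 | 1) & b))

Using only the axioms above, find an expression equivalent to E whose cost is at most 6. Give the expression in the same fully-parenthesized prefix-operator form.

(1 & b)   [cost 6]

1. [or_true →] (a | 1)  →  1;  E = (((1 | 1) & b) & ((1 | 1) & b))
2. [and_idem →] (((1 | 1) & b) & ((1 | 1) & b))  →  ((1 | 1) & b)
3. [or_true →] (1 | 1)  →  1;  cost 6 ≤ 6, done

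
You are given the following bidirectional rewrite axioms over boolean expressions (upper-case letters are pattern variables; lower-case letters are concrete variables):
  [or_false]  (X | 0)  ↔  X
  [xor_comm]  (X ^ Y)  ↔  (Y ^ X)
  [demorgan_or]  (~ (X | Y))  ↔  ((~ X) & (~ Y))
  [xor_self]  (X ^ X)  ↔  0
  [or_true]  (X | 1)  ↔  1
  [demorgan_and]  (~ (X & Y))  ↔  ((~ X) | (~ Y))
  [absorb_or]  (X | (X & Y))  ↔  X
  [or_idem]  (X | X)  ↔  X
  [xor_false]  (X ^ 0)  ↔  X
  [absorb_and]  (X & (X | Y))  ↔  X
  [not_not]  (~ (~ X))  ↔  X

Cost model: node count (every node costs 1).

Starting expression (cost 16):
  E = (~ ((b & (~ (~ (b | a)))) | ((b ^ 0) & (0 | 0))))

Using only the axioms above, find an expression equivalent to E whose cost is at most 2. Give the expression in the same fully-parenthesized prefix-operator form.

(1) (~ (~ (b | a)))  =[not_not →]=  (b | a)    ⊢ (~ ((b & (b | a)) | ((b ^ 0) & (0 | 0))))
(2) (b ^ 0)  =[xor_false →]=  b    ⊢ (~ ((b & (b | a)) | (b & (0 | 0))))
(3) (0 | 0)  =[or_idem →]=  0    ⊢ (~ ((b & (b | a)) | (b & 0)))
(4) (b & (b | a))  =[absorb_and →]=  b    ⊢ (~ (b | (b & 0)))
(5) (b | (b & 0))  =[absorb_or →]=  b    ⊢ cost 2, within 2

(~ b)   [cost 2]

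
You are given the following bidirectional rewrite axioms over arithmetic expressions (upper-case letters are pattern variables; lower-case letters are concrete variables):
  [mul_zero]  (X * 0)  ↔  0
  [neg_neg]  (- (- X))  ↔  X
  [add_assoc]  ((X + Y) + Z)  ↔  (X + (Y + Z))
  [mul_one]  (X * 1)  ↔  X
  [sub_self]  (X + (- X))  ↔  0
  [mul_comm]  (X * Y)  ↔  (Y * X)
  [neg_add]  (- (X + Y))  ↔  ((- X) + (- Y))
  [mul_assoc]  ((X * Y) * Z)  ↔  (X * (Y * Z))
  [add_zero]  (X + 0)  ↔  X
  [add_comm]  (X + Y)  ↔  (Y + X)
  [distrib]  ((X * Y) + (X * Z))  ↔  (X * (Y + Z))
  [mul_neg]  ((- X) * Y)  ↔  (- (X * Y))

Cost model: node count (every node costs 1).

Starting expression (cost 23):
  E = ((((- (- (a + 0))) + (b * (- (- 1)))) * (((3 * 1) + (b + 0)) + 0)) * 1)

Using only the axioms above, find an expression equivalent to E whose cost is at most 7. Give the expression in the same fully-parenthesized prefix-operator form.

(1) ((((- (- (a + 0))) + (b * (- (- 1)))) * (((3 * 1) + (b + 0)) + 0)) * 1)  =[mul_one →]=  (((- (- (a + 0))) + (b * (- (- 1)))) * (((3 * 1) + (b + 0)) + 0))
(2) (3 * 1)  =[mul_one →]=  3    ⊢ (((- (- (a + 0))) + (b * (- (- 1)))) * ((3 + (b + 0)) + 0))
(3) (- (- 1))  =[neg_neg →]=  1    ⊢ (((- (- (a + 0))) + (b * 1)) * ((3 + (b + 0)) + 0))
(4) ((3 + (b + 0)) + 0)  =[add_zero →]=  (3 + (b + 0))    ⊢ (((- (- (a + 0))) + (b * 1)) * (3 + (b + 0)))
(5) (a + 0)  =[add_zero →]=  a    ⊢ (((- (- a)) + (b * 1)) * (3 + (b + 0)))
(6) (b * 1)  =[mul_one →]=  b    ⊢ (((- (- a)) + b) * (3 + (b + 0)))
(7) (b + 0)  =[add_zero →]=  b    ⊢ (((- (- a)) + b) * (3 + b))
(8) (- (- a))  =[neg_neg →]=  a    ⊢ cost 7, within 7

((a + b) * (3 + b))   [cost 7]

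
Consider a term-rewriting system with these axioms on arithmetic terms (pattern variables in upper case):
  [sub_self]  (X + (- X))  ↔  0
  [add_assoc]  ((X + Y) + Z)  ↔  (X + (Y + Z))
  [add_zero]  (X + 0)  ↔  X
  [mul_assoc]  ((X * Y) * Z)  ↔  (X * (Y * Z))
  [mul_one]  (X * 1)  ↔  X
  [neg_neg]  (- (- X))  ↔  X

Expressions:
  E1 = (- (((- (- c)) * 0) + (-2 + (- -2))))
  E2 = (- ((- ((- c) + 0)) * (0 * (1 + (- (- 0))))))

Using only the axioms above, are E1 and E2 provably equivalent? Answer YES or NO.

step 1: neg_neg (→) rewrites (- (- c)) into c, now (- ((c * 0) + (-2 + (- -2))))
step 2: sub_self (→) rewrites (-2 + (- -2)) into 0, now (- ((c * 0) + 0))
step 3: add_zero (→) rewrites ((c * 0) + 0) into (c * 0), now (- (c * 0))
step 4: neg_neg (←) rewrites c into (- (- c)), now (- ((- (- c)) * 0))
step 5: mul_one (←) rewrites 0 into (0 * 1), now (- ((- (- c)) * (0 * 1)))
step 6: add_zero (←) rewrites (- c) into ((- c) + 0), now (- ((- ((- c) + 0)) * (0 * 1)))
step 7: add_zero (←) rewrites 1 into (1 + 0), now (- ((- ((- c) + 0)) * (0 * (1 + 0))))
step 8: neg_neg (←) rewrites 0 into (- (- 0)), which is E2

YES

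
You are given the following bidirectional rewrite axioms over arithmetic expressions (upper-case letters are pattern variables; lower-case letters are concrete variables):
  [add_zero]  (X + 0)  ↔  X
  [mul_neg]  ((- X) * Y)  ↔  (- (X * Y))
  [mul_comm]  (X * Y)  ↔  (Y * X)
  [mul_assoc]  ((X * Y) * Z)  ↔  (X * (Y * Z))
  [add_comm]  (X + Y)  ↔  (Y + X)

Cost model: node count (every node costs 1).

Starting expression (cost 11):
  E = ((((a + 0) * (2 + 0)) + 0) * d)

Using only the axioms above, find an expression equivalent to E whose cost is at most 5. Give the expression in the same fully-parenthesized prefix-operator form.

(1) (((a + 0) * (2 + 0)) + 0)  =[add_zero →]=  ((a + 0) * (2 + 0))    ⊢ (((a + 0) * (2 + 0)) * d)
(2) (a + 0)  =[add_zero →]=  a    ⊢ ((a * (2 + 0)) * d)
(3) (2 + 0)  =[add_zero →]=  2    ⊢ cost 5, within 5

((a * 2) * d)   [cost 5]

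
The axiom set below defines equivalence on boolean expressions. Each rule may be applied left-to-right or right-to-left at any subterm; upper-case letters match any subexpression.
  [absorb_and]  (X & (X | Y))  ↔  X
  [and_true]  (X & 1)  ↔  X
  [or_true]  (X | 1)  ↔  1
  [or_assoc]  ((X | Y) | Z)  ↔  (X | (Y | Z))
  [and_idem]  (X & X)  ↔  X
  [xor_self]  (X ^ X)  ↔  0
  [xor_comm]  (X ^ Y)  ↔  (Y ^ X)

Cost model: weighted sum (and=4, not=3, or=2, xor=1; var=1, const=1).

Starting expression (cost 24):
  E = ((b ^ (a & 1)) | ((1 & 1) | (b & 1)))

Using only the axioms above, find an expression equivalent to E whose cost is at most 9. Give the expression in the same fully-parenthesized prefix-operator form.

(1) (b & 1)  =[and_true →]=  b    ⊢ ((b ^ (a & 1)) | ((1 & 1) | b))
(2) (a & 1)  =[and_true →]=  a    ⊢ ((b ^ a) | ((1 & 1) | b))
(3) (1 & 1)  =[and_idem →]=  1    ⊢ cost 9, within 9

((b ^ a) | (1 | b))   [cost 9]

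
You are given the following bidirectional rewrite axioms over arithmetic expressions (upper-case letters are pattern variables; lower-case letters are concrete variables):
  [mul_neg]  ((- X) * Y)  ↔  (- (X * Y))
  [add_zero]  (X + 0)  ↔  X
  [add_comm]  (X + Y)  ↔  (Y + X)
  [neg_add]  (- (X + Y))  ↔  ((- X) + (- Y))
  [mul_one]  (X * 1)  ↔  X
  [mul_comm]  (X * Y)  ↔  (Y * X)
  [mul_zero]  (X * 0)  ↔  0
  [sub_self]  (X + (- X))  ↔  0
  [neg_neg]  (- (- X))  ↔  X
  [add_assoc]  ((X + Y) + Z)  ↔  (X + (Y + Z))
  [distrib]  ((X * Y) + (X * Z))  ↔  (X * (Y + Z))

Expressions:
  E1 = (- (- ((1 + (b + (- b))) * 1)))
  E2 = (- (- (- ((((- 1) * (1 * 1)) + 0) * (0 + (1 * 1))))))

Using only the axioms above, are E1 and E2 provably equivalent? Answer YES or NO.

1. [sub_self →] (b + (- b))  →  0;  E1 = (- (- ((1 + 0) * 1)))
2. [add_zero →] (1 + 0)  →  1;  E1 = (- (- (1 * 1)))
3. [mul_one →] (1 * 1)  →  1;  E1 = (- (- 1))
4. [mul_one ←] (- 1)  →  ((- 1) * 1);  E1 = (- ((- 1) * 1))
5. [mul_one ←] (- 1)  →  ((- 1) * 1);  E1 = (- (((- 1) * 1) * 1))
6. [mul_one ←] 1  →  (1 * 1);  E1 = (- (((- 1) * 1) * (1 * 1)))
7. [add_zero ←] (1 * 1)  →  ((1 * 1) + 0);  E1 = (- (((- 1) * 1) * ((1 * 1) + 0)))
8. [add_zero ←] ((- 1) * 1)  →  (((- 1) * 1) + 0);  E1 = (- ((((- 1) * 1) + 0) * ((1 * 1) + 0)))
9. [mul_one ←] 1  →  (1 * 1);  E1 = (- ((((- 1) * (1 * 1)) + 0) * ((1 * 1) + 0)))
10. [add_comm →] ((1 * 1) + 0)  →  (0 + (1 * 1));  E1 = (- ((((- 1) * (1 * 1)) + 0) * (0 + (1 * 1))))
11. [neg_neg ←] ((((- 1) * (1 * 1)) + 0) * (0 + (1 * 1)))  →  (- (- ((((- 1) * (1 * 1)) + 0) * (0 + (1 * 1)))));  this is E2

YES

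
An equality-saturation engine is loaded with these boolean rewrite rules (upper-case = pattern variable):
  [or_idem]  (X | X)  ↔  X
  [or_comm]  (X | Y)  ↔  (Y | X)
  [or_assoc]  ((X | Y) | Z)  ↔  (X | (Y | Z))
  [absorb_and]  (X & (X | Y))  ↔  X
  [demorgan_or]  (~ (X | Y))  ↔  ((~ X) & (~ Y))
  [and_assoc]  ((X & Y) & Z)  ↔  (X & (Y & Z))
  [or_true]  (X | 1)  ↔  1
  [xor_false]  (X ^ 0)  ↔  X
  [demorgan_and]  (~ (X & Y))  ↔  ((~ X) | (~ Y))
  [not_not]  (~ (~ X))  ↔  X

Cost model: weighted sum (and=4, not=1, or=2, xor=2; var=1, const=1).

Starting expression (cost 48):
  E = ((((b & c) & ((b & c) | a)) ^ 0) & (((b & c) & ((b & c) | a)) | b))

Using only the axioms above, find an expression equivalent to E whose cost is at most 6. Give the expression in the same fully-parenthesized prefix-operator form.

step 1: xor_false (→) rewrites (((b & c) & ((b & c) | a)) ^ 0) into ((b & c) & ((b & c) | a)), now (((b & c) & ((b & c) | a)) & (((b & c) & ((b & c) | a)) | b))
step 2: absorb_and (→) rewrites (((b & c) & ((b & c) | a)) & (((b & c) & ((b & c) | a)) | b)) into ((b & c) & ((b & c) | a))
step 3: absorb_and (→) rewrites ((b & c) & ((b & c) | a)) into (b & c), reaching cost 6 (bound 6)

(b & c)   [cost 6]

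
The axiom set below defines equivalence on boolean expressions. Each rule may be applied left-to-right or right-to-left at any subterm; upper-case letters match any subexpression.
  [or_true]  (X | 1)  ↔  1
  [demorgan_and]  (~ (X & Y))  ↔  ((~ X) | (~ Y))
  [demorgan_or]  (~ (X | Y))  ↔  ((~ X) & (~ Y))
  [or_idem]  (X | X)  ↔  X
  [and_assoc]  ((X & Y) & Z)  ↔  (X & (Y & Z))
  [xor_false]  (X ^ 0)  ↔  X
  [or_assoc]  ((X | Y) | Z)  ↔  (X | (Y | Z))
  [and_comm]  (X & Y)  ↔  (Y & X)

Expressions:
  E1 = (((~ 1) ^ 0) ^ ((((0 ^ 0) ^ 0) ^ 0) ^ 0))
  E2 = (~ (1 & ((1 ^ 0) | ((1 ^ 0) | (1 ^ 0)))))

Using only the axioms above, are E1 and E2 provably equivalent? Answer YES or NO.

YES

step 1: xor_false (→) rewrites ((0 ^ 0) ^ 0) into (0 ^ 0), now (((~ 1) ^ 0) ^ (((0 ^ 0) ^ 0) ^ 0))
step 2: xor_false (→) rewrites (0 ^ 0) into 0, now (((~ 1) ^ 0) ^ ((0 ^ 0) ^ 0))
step 3: xor_false (→) rewrites ((0 ^ 0) ^ 0) into (0 ^ 0), now (((~ 1) ^ 0) ^ (0 ^ 0))
step 4: xor_false (→) rewrites (0 ^ 0) into 0, now (((~ 1) ^ 0) ^ 0)
step 5: xor_false (→) rewrites ((~ 1) ^ 0) into (~ 1), now ((~ 1) ^ 0)
step 6: xor_false (→) rewrites ((~ 1) ^ 0) into (~ 1)
step 7: or_idem (←) rewrites (~ 1) into ((~ 1) | (~ 1))
step 8: demorgan_and (←) rewrites ((~ 1) | (~ 1)) into (~ (1 & 1))
step 9: xor_false (←) rewrites 1 into (1 ^ 0), now (~ (1 & (1 ^ 0)))
step 10: or_idem (←) rewrites (1 ^ 0) into ((1 ^ 0) | (1 ^ 0)), now (~ (1 & ((1 ^ 0) | (1 ^ 0))))
step 11: or_idem (←) rewrites (1 ^ 0) into ((1 ^ 0) | (1 ^ 0)), which is E2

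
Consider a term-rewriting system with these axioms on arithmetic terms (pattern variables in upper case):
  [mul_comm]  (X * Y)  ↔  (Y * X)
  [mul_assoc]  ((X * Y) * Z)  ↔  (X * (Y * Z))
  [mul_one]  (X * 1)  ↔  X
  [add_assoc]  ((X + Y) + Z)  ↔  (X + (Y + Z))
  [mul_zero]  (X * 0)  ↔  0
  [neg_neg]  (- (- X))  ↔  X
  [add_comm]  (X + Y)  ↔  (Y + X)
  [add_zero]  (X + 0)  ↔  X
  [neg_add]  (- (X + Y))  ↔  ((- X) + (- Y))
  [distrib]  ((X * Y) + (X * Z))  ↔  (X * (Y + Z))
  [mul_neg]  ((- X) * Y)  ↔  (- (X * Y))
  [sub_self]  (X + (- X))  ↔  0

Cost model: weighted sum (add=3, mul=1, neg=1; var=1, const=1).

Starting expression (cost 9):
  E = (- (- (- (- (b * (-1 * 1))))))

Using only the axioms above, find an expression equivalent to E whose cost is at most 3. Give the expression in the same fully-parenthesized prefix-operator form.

(1) (- (- (b * (-1 * 1))))  =[neg_neg →]=  (b * (-1 * 1))    ⊢ (- (- (b * (-1 * 1))))
(2) (- (- (b * (-1 * 1))))  =[neg_neg →]=  (b * (-1 * 1))
(3) (-1 * 1)  =[mul_one →]=  -1    ⊢ cost 3, within 3

(b * -1)   [cost 3]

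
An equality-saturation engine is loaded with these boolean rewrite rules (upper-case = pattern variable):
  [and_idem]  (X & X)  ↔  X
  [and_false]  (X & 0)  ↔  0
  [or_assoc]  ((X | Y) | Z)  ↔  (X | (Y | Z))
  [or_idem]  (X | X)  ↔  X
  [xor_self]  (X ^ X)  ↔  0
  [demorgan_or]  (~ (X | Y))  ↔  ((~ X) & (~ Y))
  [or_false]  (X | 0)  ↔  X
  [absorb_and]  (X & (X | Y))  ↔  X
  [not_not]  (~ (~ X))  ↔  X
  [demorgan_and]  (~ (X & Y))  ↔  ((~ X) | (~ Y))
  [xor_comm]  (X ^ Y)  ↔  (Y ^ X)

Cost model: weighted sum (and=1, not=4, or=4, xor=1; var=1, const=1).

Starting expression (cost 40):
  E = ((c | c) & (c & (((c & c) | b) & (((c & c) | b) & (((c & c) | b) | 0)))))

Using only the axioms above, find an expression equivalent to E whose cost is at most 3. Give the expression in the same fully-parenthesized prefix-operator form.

(c & c)   [cost 3]

step 1: absorb_and (→) rewrites (((c & c) | b) & (((c & c) | b) | 0)) into ((c & c) | b), now ((c | c) & (c & (((c & c) | b) & ((c & c) | b))))
step 2: or_idem (→) rewrites (c | c) into c, now (c & (c & (((c & c) | b) & ((c & c) | b))))
step 3: and_idem (→) rewrites (((c & c) | b) & ((c & c) | b)) into ((c & c) | b), now (c & (c & ((c & c) | b)))
step 4: and_idem (→) rewrites (c & c) into c, now (c & (c & (c | b)))
step 5: absorb_and (→) rewrites (c & (c | b)) into c, reaching cost 3 (bound 3)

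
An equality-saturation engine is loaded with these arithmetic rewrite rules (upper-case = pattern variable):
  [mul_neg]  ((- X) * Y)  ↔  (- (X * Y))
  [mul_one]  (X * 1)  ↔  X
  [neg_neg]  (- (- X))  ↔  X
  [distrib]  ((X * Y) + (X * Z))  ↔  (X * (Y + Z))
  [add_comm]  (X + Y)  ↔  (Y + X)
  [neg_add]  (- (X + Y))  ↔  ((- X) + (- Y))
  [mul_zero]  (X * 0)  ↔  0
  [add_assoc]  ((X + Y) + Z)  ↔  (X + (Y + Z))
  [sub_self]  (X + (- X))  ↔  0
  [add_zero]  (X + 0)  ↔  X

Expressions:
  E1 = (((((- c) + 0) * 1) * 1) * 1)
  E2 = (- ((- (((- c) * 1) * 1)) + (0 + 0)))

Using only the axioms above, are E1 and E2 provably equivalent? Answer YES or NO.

YES

step 1: add_zero (→) rewrites ((- c) + 0) into (- c), now ((((- c) * 1) * 1) * 1)
step 2: mul_one (→) rewrites (((- c) * 1) * 1) into ((- c) * 1), now (((- c) * 1) * 1)
step 3: mul_one (→) rewrites (((- c) * 1) * 1) into ((- c) * 1)
step 4: mul_one (→) rewrites ((- c) * 1) into (- c)
step 5: mul_one (←) rewrites c into (c * 1), now (- (c * 1))
step 6: neg_neg (←) rewrites (- (c * 1)) into (- (- (- (c * 1))))
step 7: mul_neg (←) rewrites (- (c * 1)) into ((- c) * 1), now (- (- ((- c) * 1)))
step 8: add_zero (←) rewrites (- ((- c) * 1)) into ((- ((- c) * 1)) + 0), now (- ((- ((- c) * 1)) + 0))
step 9: add_zero (←) rewrites 0 into (0 + 0), now (- ((- ((- c) * 1)) + (0 + 0)))
step 10: mul_one (←) rewrites ((- c) * 1) into (((- c) * 1) * 1), which is E2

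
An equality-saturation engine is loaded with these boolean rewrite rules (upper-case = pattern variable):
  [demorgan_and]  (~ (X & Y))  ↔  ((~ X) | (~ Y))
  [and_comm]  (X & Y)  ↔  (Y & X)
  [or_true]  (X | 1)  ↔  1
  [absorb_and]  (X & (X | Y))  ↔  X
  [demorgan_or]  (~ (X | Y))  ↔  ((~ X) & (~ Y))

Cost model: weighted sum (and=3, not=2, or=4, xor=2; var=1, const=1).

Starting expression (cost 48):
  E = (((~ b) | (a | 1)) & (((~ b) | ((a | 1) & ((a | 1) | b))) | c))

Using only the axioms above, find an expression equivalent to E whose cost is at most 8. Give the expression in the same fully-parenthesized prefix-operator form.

((~ b) | 1)   [cost 8]

1. [absorb_and →] ((a | 1) & ((a | 1) | b))  →  (a | 1);  E = (((~ b) | (a | 1)) & (((~ b) | (a | 1)) | c))
2. [absorb_and →] (((~ b) | (a | 1)) & (((~ b) | (a | 1)) | c))  →  ((~ b) | (a | 1))
3. [or_true →] (a | 1)  →  1;  cost 8 ≤ 8, done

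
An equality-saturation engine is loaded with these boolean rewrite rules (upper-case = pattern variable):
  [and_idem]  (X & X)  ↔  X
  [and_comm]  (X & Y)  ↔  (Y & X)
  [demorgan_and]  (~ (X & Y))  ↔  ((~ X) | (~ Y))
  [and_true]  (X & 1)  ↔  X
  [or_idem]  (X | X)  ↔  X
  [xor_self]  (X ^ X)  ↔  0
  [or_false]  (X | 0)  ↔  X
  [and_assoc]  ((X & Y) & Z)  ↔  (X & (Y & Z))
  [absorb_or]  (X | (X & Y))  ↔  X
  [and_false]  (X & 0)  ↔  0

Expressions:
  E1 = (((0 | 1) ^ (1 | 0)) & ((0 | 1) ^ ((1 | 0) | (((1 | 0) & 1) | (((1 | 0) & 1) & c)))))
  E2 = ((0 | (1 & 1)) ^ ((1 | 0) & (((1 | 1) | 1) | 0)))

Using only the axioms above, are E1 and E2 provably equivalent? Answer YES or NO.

step 1: absorb_or (→) rewrites (((1 | 0) & 1) | (((1 | 0) & 1) & c)) into ((1 | 0) & 1), now (((0 | 1) ^ (1 | 0)) & ((0 | 1) ^ ((1 | 0) | ((1 | 0) & 1))))
step 2: absorb_or (→) rewrites ((1 | 0) | ((1 | 0) & 1)) into (1 | 0), now (((0 | 1) ^ (1 | 0)) & ((0 | 1) ^ (1 | 0)))
step 3: and_idem (→) rewrites (((0 | 1) ^ (1 | 0)) & ((0 | 1) ^ (1 | 0))) into ((0 | 1) ^ (1 | 0))
step 4: and_idem (←) rewrites (1 | 0) into ((1 | 0) & (1 | 0)), now ((0 | 1) ^ ((1 | 0) & (1 | 0)))
step 5: or_idem (←) rewrites 1 into (1 | 1), now ((0 | 1) ^ ((1 | 0) & ((1 | 1) | 0)))
step 6: and_true (←) rewrites 1 into (1 & 1), now ((0 | (1 & 1)) ^ ((1 | 0) & ((1 | 1) | 0)))
step 7: or_idem (←) rewrites 1 into (1 | 1), which is E2

YES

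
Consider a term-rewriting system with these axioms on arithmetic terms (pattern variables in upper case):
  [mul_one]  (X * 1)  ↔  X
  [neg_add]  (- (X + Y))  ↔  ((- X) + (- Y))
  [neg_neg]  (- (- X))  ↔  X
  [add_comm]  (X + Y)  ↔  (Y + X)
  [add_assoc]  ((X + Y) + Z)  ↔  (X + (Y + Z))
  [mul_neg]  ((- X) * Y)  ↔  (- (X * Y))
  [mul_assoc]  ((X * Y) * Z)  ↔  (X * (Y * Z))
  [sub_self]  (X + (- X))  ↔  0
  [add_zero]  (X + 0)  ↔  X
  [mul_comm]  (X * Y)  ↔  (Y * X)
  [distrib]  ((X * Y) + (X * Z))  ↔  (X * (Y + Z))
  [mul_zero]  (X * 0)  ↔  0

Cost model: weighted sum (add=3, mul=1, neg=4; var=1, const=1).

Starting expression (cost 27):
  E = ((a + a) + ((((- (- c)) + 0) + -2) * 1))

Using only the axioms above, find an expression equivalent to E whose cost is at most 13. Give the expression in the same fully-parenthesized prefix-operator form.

((a + a) + (c + -2))   [cost 13]

(1) ((- (- c)) + 0)  =[add_zero →]=  (- (- c))    ⊢ ((a + a) + (((- (- c)) + -2) * 1))
(2) (- (- c))  =[neg_neg →]=  c    ⊢ ((a + a) + ((c + -2) * 1))
(3) ((c + -2) * 1)  =[mul_one →]=  (c + -2)    ⊢ cost 13, within 13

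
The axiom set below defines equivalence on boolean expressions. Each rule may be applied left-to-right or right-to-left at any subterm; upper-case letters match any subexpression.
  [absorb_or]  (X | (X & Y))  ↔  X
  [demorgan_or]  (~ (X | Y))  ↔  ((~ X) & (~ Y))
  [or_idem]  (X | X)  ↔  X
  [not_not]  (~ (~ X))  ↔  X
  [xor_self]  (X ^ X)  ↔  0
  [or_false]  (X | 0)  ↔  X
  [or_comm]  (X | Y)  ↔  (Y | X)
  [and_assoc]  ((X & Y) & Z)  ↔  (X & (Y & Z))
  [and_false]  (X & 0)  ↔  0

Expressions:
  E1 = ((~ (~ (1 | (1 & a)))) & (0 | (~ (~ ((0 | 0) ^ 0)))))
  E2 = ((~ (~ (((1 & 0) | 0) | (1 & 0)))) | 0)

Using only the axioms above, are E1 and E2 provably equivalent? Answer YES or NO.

YES

step 1: not_not (→) rewrites (~ (~ ((0 | 0) ^ 0))) into ((0 | 0) ^ 0), now ((~ (~ (1 | (1 & a)))) & (0 | ((0 | 0) ^ 0)))
step 2: not_not (→) rewrites (~ (~ (1 | (1 & a)))) into (1 | (1 & a)), now ((1 | (1 & a)) & (0 | ((0 | 0) ^ 0)))
step 3: or_false (→) rewrites (0 | 0) into 0, now ((1 | (1 & a)) & (0 | (0 ^ 0)))
step 4: xor_self (→) rewrites (0 ^ 0) into 0, now ((1 | (1 & a)) & (0 | 0))
step 5: or_false (→) rewrites (0 | 0) into 0, now ((1 | (1 & a)) & 0)
step 6: absorb_or (→) rewrites (1 | (1 & a)) into 1, now (1 & 0)
step 7: or_idem (←) rewrites (1 & 0) into ((1 & 0) | (1 & 0))
step 8: or_false (←) rewrites (1 & 0) into ((1 & 0) | 0), now (((1 & 0) | 0) | (1 & 0))
step 9: or_false (←) rewrites (((1 & 0) | 0) | (1 & 0)) into ((((1 & 0) | 0) | (1 & 0)) | 0)
step 10: not_not (←) rewrites (((1 & 0) | 0) | (1 & 0)) into (~ (~ (((1 & 0) | 0) | (1 & 0)))), which is E2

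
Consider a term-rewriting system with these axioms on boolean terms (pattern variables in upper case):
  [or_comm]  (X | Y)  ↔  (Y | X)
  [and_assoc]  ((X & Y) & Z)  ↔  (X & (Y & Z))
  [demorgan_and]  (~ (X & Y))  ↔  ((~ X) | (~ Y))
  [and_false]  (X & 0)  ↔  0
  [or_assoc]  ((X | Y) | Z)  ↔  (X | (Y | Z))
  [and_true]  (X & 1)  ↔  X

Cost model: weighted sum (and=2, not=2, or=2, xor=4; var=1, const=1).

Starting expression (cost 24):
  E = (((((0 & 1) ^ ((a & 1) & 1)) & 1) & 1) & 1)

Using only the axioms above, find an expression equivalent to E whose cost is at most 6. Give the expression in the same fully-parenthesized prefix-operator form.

(0 ^ a)   [cost 6]

step 1: and_assoc (→) rewrites ((((0 & 1) ^ ((a & 1) & 1)) & 1) & 1) into (((0 & 1) ^ ((a & 1) & 1)) & (1 & 1)), now ((((0 & 1) ^ ((a & 1) & 1)) & (1 & 1)) & 1)
step 2: and_true (→) rewrites (1 & 1) into 1, now ((((0 & 1) ^ ((a & 1) & 1)) & 1) & 1)
step 3: and_true (→) rewrites ((((0 & 1) ^ ((a & 1) & 1)) & 1) & 1) into (((0 & 1) ^ ((a & 1) & 1)) & 1)
step 4: and_true (→) rewrites (a & 1) into a, now (((0 & 1) ^ (a & 1)) & 1)
step 5: and_true (→) rewrites (0 & 1) into 0, now ((0 ^ (a & 1)) & 1)
step 6: and_true (→) rewrites ((0 ^ (a & 1)) & 1) into (0 ^ (a & 1))
step 7: and_true (→) rewrites (a & 1) into a, reaching cost 6 (bound 6)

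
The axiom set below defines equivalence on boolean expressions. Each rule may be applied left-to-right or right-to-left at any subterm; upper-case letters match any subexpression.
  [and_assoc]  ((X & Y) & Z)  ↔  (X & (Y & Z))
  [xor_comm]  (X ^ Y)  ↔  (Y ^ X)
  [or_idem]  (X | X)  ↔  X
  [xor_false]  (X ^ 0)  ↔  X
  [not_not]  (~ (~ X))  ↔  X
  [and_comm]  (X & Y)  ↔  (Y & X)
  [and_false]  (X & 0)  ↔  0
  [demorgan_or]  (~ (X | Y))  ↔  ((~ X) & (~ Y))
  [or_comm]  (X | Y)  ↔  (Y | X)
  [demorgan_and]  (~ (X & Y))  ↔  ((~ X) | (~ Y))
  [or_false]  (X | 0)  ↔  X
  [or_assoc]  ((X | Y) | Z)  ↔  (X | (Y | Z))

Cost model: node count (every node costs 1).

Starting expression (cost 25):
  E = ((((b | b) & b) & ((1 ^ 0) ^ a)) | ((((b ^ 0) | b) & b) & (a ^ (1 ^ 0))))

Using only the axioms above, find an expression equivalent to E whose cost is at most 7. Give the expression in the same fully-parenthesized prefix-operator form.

((b & b) & (1 ^ a))   [cost 7]

1. [xor_false →] (b ^ 0)  →  b;  E = ((((b | b) & b) & ((1 ^ 0) ^ a)) | (((b | b) & b) & (a ^ (1 ^ 0))))
2. [xor_comm →] (a ^ (1 ^ 0))  →  ((1 ^ 0) ^ a);  E = ((((b | b) & b) & ((1 ^ 0) ^ a)) | (((b | b) & b) & ((1 ^ 0) ^ a)))
3. [or_idem →] ((((b | b) & b) & ((1 ^ 0) ^ a)) | (((b | b) & b) & ((1 ^ 0) ^ a)))  →  (((b | b) & b) & ((1 ^ 0) ^ a))
4. [or_idem →] (b | b)  →  b;  E = ((b & b) & ((1 ^ 0) ^ a))
5. [xor_false →] (1 ^ 0)  →  1;  cost 7 ≤ 7, done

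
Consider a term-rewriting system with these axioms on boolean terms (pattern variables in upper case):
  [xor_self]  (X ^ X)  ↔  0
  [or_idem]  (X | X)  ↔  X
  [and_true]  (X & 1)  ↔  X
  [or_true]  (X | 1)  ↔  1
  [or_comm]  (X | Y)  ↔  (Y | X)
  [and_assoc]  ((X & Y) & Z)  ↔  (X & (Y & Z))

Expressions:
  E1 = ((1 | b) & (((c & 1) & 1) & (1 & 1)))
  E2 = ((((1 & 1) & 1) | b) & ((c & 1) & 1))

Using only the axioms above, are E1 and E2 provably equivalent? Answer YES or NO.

(1) (c & 1)  =[and_true →]=  c    ⊢ ((1 | b) & ((c & 1) & (1 & 1)))
(2) (1 & 1)  =[and_true →]=  1    ⊢ ((1 | b) & ((c & 1) & 1))
(3) 1  =[and_true ←]=  (1 & 1)    ⊢ (((1 & 1) | b) & ((c & 1) & 1))
(4) (1 & 1)  =[and_true ←]=  ((1 & 1) & 1)    ⊢ E2

YES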